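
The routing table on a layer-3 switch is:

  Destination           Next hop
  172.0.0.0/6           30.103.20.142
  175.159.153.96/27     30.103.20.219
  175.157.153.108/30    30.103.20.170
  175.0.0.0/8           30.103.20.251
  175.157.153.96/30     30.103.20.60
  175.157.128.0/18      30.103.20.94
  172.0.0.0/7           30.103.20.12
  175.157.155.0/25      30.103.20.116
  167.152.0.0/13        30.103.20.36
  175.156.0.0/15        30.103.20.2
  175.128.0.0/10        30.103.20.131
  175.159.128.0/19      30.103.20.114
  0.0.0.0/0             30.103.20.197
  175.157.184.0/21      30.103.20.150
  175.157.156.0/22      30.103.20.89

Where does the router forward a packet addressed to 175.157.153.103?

Routes whose prefix contains 175.157.153.103:
  0.0.0.0/0 (default, matches everything) -> 30.103.20.197
  172.0.0.0/6 (172.0.0.0 - 175.255.255.255) -> 30.103.20.142
  175.0.0.0/8 (175.0.0.0 - 175.255.255.255) -> 30.103.20.251
  175.128.0.0/10 (175.128.0.0 - 175.191.255.255) -> 30.103.20.131
  175.156.0.0/15 (175.156.0.0 - 175.157.255.255) -> 30.103.20.2
  175.157.128.0/18 (175.157.128.0 - 175.157.191.255) -> 30.103.20.94
More-specific entries that do NOT match:
  175.157.153.108/30 (175.157.153.108 - 175.157.153.111) does not contain 175.157.153.103
  175.157.153.96/30 (175.157.153.96 - 175.157.153.99) does not contain 175.157.153.103
  175.159.153.96/27 (175.159.153.96 - 175.159.153.127) does not contain 175.157.153.103
  175.157.155.0/25 (175.157.155.0 - 175.157.155.127) does not contain 175.157.153.103
  175.157.156.0/22 (175.157.156.0 - 175.157.159.255) does not contain 175.157.153.103
  175.157.184.0/21 (175.157.184.0 - 175.157.191.255) does not contain 175.157.153.103
  175.159.128.0/19 (175.159.128.0 - 175.159.159.255) does not contain 175.157.153.103
Longest matching prefix is /18 -> next hop 30.103.20.94.

30.103.20.94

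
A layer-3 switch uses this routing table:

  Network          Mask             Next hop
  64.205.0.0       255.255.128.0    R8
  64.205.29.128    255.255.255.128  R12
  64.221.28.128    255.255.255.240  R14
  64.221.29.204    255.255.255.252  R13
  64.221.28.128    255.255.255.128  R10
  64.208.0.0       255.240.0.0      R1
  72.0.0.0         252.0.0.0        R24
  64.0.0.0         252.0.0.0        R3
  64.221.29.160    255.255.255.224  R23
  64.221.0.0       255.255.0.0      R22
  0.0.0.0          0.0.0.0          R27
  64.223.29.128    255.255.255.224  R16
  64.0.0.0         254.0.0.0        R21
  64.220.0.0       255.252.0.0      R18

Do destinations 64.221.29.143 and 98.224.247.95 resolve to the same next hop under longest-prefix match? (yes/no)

no

64.221.29.143: longest match 64.221.0.0/16 -> R22
98.224.247.95: longest match 0.0.0.0/0 -> R27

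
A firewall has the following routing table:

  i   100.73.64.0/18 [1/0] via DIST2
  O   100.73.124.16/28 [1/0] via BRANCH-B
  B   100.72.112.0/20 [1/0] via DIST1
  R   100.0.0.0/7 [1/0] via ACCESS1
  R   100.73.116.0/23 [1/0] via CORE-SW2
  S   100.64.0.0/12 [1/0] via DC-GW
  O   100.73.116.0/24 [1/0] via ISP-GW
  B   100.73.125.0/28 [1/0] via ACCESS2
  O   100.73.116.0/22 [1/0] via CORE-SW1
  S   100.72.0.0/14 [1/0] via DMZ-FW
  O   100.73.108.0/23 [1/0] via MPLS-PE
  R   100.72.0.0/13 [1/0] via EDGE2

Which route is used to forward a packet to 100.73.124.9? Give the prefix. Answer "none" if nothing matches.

Entries matching 100.73.124.9:
  100.0.0.0/7 (100.0.0.0 - 101.255.255.255)
  100.64.0.0/12 (100.64.0.0 - 100.79.255.255)
  100.72.0.0/13 (100.72.0.0 - 100.79.255.255)
  100.72.0.0/14 (100.72.0.0 - 100.75.255.255)
  100.73.64.0/18 (100.73.64.0 - 100.73.127.255)
Most specific is 100.73.64.0/18.

100.73.64.0/18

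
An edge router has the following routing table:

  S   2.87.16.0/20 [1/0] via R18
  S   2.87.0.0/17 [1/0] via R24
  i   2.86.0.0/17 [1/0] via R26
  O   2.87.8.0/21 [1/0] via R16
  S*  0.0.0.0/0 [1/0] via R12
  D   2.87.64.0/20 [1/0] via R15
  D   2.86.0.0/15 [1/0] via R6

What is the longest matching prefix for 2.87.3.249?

Entries matching 2.87.3.249:
  0.0.0.0/0 (default, matches everything)
  2.86.0.0/15 (2.86.0.0 - 2.87.255.255)
  2.87.0.0/17 (2.87.0.0 - 2.87.127.255)
Most specific is 2.87.0.0/17.

2.87.0.0/17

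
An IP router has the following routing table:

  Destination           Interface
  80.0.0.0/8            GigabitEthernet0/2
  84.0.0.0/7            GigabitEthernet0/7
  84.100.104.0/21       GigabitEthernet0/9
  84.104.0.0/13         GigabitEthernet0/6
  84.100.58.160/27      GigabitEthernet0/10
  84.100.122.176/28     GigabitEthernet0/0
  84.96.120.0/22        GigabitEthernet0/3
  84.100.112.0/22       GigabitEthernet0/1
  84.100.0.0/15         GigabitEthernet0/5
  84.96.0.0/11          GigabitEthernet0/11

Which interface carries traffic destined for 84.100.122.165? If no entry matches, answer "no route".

GigabitEthernet0/5

Routes whose prefix contains 84.100.122.165:
  84.0.0.0/7 (84.0.0.0 - 85.255.255.255) -> GigabitEthernet0/7
  84.96.0.0/11 (84.96.0.0 - 84.127.255.255) -> GigabitEthernet0/11
  84.100.0.0/15 (84.100.0.0 - 84.101.255.255) -> GigabitEthernet0/5
More-specific entries that do NOT match:
  84.100.122.176/28 (84.100.122.176 - 84.100.122.191) does not contain 84.100.122.165
  84.100.58.160/27 (84.100.58.160 - 84.100.58.191) does not contain 84.100.122.165
  84.96.120.0/22 (84.96.120.0 - 84.96.123.255) does not contain 84.100.122.165
  84.100.112.0/22 (84.100.112.0 - 84.100.115.255) does not contain 84.100.122.165
  84.100.104.0/21 (84.100.104.0 - 84.100.111.255) does not contain 84.100.122.165
Longest matching prefix is /15 -> interface GigabitEthernet0/5.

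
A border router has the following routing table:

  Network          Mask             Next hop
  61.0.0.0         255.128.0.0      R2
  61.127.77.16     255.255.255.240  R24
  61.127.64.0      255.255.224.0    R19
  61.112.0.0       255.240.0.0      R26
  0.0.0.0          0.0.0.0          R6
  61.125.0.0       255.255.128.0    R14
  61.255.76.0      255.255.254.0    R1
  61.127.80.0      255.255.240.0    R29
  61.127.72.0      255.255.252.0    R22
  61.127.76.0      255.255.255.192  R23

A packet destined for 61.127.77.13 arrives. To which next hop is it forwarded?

R19

Routes whose prefix contains 61.127.77.13:
  0.0.0.0/0 (default, matches everything) -> R6
  61.0.0.0/9 (61.0.0.0 - 61.127.255.255) -> R2
  61.112.0.0/12 (61.112.0.0 - 61.127.255.255) -> R26
  61.127.64.0/19 (61.127.64.0 - 61.127.95.255) -> R19
More-specific entries that do NOT match:
  61.127.77.16/28 (61.127.77.16 - 61.127.77.31) does not contain 61.127.77.13
  61.127.76.0/26 (61.127.76.0 - 61.127.76.63) does not contain 61.127.77.13
  61.255.76.0/23 (61.255.76.0 - 61.255.77.255) does not contain 61.127.77.13
  61.127.72.0/22 (61.127.72.0 - 61.127.75.255) does not contain 61.127.77.13
  61.127.80.0/20 (61.127.80.0 - 61.127.95.255) does not contain 61.127.77.13
Longest matching prefix is /19 -> next hop R19.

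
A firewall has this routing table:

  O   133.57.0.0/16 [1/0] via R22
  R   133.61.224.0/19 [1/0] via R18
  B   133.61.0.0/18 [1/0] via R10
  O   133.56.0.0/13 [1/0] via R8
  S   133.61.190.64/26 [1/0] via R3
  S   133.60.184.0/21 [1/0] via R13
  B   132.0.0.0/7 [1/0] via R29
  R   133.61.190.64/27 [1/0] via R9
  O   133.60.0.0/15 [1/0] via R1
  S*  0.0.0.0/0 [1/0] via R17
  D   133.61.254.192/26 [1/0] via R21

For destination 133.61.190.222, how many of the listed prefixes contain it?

4

Prefixes containing 133.61.190.222:
  0.0.0.0/0 (default, matches everything)
  132.0.0.0/7 (132.0.0.0 - 133.255.255.255)
  133.56.0.0/13 (133.56.0.0 - 133.63.255.255)
  133.60.0.0/15 (133.60.0.0 - 133.61.255.255)
Total matching entries: 4.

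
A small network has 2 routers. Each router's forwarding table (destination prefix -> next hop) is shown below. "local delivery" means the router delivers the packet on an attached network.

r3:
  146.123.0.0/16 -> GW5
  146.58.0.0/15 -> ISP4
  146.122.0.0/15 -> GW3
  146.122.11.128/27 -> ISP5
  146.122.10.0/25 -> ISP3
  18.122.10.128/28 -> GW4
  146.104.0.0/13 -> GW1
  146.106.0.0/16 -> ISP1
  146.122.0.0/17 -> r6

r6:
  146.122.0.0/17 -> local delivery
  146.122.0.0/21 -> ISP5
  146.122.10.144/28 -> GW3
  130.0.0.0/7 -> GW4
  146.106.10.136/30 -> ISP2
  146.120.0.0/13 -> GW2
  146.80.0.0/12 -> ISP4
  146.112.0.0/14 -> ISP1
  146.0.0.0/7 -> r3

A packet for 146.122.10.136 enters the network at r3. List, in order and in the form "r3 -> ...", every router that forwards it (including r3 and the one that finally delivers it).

At r3: longest match for 146.122.10.136 is 146.122.0.0/17 -> r6
At r6: longest match for 146.122.10.136 is 146.122.0.0/17 -> local delivery

r3 -> r6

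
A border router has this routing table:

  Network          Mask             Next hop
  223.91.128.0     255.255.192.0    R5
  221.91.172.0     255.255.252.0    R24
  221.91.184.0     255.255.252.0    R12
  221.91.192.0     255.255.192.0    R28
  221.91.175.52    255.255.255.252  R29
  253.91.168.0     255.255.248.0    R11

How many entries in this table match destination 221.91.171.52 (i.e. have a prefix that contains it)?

0

No listed prefix contains 221.91.171.52.
Total matching entries: 0.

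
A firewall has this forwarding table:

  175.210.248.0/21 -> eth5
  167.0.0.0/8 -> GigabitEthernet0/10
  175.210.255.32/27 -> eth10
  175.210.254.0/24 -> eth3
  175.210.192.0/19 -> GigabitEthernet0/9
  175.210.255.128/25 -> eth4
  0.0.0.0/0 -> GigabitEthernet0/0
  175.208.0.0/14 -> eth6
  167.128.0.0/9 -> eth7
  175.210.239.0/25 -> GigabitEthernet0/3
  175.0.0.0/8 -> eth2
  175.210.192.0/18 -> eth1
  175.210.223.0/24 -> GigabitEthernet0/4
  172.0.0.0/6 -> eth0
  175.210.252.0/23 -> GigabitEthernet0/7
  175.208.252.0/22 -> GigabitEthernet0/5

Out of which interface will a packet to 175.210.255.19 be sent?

Routes whose prefix contains 175.210.255.19:
  0.0.0.0/0 (default, matches everything) -> GigabitEthernet0/0
  172.0.0.0/6 (172.0.0.0 - 175.255.255.255) -> eth0
  175.0.0.0/8 (175.0.0.0 - 175.255.255.255) -> eth2
  175.208.0.0/14 (175.208.0.0 - 175.211.255.255) -> eth6
  175.210.192.0/18 (175.210.192.0 - 175.210.255.255) -> eth1
  175.210.248.0/21 (175.210.248.0 - 175.210.255.255) -> eth5
More-specific entries that do NOT match:
  175.210.255.32/27 (175.210.255.32 - 175.210.255.63) does not contain 175.210.255.19
  175.210.255.128/25 (175.210.255.128 - 175.210.255.255) does not contain 175.210.255.19
  175.210.239.0/25 (175.210.239.0 - 175.210.239.127) does not contain 175.210.255.19
  175.210.254.0/24 (175.210.254.0 - 175.210.254.255) does not contain 175.210.255.19
  175.210.223.0/24 (175.210.223.0 - 175.210.223.255) does not contain 175.210.255.19
  175.210.252.0/23 (175.210.252.0 - 175.210.253.255) does not contain 175.210.255.19
  175.208.252.0/22 (175.208.252.0 - 175.208.255.255) does not contain 175.210.255.19
Longest matching prefix is /21 -> interface eth5.

eth5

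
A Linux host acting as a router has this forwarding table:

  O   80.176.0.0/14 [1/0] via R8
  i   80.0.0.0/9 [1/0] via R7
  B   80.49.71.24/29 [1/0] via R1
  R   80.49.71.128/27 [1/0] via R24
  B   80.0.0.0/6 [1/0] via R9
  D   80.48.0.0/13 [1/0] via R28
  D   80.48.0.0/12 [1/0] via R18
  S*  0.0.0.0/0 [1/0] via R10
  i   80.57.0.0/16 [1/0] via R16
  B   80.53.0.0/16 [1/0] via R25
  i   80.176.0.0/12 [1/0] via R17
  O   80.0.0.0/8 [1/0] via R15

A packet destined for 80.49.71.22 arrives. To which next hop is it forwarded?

Routes whose prefix contains 80.49.71.22:
  0.0.0.0/0 (default, matches everything) -> R10
  80.0.0.0/6 (80.0.0.0 - 83.255.255.255) -> R9
  80.0.0.0/8 (80.0.0.0 - 80.255.255.255) -> R15
  80.0.0.0/9 (80.0.0.0 - 80.127.255.255) -> R7
  80.48.0.0/12 (80.48.0.0 - 80.63.255.255) -> R18
  80.48.0.0/13 (80.48.0.0 - 80.55.255.255) -> R28
More-specific entries that do NOT match:
  80.49.71.24/29 (80.49.71.24 - 80.49.71.31) does not contain 80.49.71.22
  80.49.71.128/27 (80.49.71.128 - 80.49.71.159) does not contain 80.49.71.22
  80.57.0.0/16 (80.57.0.0 - 80.57.255.255) does not contain 80.49.71.22
  80.53.0.0/16 (80.53.0.0 - 80.53.255.255) does not contain 80.49.71.22
  80.176.0.0/14 (80.176.0.0 - 80.179.255.255) does not contain 80.49.71.22
Longest matching prefix is /13 -> next hop R28.

R28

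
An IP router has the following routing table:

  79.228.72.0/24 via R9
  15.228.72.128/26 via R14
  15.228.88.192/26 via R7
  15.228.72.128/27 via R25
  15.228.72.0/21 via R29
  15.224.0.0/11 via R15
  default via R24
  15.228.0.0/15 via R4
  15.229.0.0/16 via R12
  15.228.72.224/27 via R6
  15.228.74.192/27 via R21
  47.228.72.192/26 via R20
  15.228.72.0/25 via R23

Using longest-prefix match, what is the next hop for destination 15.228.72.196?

R29

Routes whose prefix contains 15.228.72.196:
  0.0.0.0/0 (default, matches everything) -> R24
  15.224.0.0/11 (15.224.0.0 - 15.255.255.255) -> R15
  15.228.0.0/15 (15.228.0.0 - 15.229.255.255) -> R4
  15.228.72.0/21 (15.228.72.0 - 15.228.79.255) -> R29
More-specific entries that do NOT match:
  15.228.72.128/27 (15.228.72.128 - 15.228.72.159) does not contain 15.228.72.196
  15.228.72.224/27 (15.228.72.224 - 15.228.72.255) does not contain 15.228.72.196
  15.228.74.192/27 (15.228.74.192 - 15.228.74.223) does not contain 15.228.72.196
  15.228.72.128/26 (15.228.72.128 - 15.228.72.191) does not contain 15.228.72.196
  15.228.88.192/26 (15.228.88.192 - 15.228.88.255) does not contain 15.228.72.196
  47.228.72.192/26 (47.228.72.192 - 47.228.72.255) does not contain 15.228.72.196
  15.228.72.0/25 (15.228.72.0 - 15.228.72.127) does not contain 15.228.72.196
  79.228.72.0/24 (79.228.72.0 - 79.228.72.255) does not contain 15.228.72.196
Longest matching prefix is /21 -> next hop R29.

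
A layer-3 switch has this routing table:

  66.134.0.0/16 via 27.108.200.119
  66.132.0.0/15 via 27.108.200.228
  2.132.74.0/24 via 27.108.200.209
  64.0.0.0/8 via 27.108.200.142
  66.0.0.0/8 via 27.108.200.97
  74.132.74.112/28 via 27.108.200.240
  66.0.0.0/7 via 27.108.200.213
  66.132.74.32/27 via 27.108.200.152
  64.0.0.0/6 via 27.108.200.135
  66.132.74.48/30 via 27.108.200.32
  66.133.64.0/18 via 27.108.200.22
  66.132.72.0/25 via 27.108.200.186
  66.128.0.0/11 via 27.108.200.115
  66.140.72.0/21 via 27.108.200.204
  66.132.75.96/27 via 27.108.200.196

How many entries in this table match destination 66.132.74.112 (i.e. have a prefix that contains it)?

5

Prefixes containing 66.132.74.112:
  64.0.0.0/6 (64.0.0.0 - 67.255.255.255)
  66.0.0.0/7 (66.0.0.0 - 67.255.255.255)
  66.0.0.0/8 (66.0.0.0 - 66.255.255.255)
  66.128.0.0/11 (66.128.0.0 - 66.159.255.255)
  66.132.0.0/15 (66.132.0.0 - 66.133.255.255)
Total matching entries: 5.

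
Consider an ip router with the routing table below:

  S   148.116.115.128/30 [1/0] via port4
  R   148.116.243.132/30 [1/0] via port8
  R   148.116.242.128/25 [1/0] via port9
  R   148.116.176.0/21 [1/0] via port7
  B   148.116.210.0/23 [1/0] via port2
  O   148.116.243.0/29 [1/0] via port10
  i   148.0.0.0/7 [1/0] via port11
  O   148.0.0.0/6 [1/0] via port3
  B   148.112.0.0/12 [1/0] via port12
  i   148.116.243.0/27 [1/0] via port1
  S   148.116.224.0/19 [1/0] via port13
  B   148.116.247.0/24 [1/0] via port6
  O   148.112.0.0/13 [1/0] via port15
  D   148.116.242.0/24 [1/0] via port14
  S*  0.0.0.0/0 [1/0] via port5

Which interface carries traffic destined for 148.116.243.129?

port13

Routes whose prefix contains 148.116.243.129:
  0.0.0.0/0 (default, matches everything) -> port5
  148.0.0.0/6 (148.0.0.0 - 151.255.255.255) -> port3
  148.0.0.0/7 (148.0.0.0 - 149.255.255.255) -> port11
  148.112.0.0/12 (148.112.0.0 - 148.127.255.255) -> port12
  148.112.0.0/13 (148.112.0.0 - 148.119.255.255) -> port15
  148.116.224.0/19 (148.116.224.0 - 148.116.255.255) -> port13
More-specific entries that do NOT match:
  148.116.115.128/30 (148.116.115.128 - 148.116.115.131) does not contain 148.116.243.129
  148.116.243.132/30 (148.116.243.132 - 148.116.243.135) does not contain 148.116.243.129
  148.116.243.0/29 (148.116.243.0 - 148.116.243.7) does not contain 148.116.243.129
  148.116.243.0/27 (148.116.243.0 - 148.116.243.31) does not contain 148.116.243.129
  148.116.242.128/25 (148.116.242.128 - 148.116.242.255) does not contain 148.116.243.129
  148.116.247.0/24 (148.116.247.0 - 148.116.247.255) does not contain 148.116.243.129
  148.116.242.0/24 (148.116.242.0 - 148.116.242.255) does not contain 148.116.243.129
  148.116.210.0/23 (148.116.210.0 - 148.116.211.255) does not contain 148.116.243.129
  148.116.176.0/21 (148.116.176.0 - 148.116.183.255) does not contain 148.116.243.129
Longest matching prefix is /19 -> interface port13.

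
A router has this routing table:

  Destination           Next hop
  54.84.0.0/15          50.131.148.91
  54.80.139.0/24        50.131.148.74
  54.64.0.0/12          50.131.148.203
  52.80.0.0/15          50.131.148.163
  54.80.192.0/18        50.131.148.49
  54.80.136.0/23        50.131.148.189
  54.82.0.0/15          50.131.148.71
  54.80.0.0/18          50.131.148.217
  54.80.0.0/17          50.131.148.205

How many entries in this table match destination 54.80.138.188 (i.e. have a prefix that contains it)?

No listed prefix contains 54.80.138.188.
Total matching entries: 0.

0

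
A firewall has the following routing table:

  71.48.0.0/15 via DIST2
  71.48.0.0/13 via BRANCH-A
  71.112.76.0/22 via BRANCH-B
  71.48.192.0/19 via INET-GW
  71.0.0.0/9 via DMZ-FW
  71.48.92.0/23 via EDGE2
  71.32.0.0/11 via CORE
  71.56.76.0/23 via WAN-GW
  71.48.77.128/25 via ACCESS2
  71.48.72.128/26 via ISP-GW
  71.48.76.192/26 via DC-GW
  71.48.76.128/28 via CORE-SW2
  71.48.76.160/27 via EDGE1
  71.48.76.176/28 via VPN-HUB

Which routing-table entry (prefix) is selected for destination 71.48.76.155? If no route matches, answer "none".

Entries matching 71.48.76.155:
  71.0.0.0/9 (71.0.0.0 - 71.127.255.255)
  71.32.0.0/11 (71.32.0.0 - 71.63.255.255)
  71.48.0.0/13 (71.48.0.0 - 71.55.255.255)
  71.48.0.0/15 (71.48.0.0 - 71.49.255.255)
Most specific is 71.48.0.0/15.

71.48.0.0/15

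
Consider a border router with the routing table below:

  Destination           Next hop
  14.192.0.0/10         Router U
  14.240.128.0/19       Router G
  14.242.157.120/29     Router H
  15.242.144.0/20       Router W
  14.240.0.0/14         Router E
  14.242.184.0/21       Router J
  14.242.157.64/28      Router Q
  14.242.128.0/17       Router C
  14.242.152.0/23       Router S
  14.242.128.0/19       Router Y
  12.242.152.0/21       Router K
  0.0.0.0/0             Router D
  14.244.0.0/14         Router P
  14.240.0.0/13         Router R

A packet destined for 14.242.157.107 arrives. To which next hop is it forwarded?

Router Y

Routes whose prefix contains 14.242.157.107:
  0.0.0.0/0 (default, matches everything) -> Router D
  14.192.0.0/10 (14.192.0.0 - 14.255.255.255) -> Router U
  14.240.0.0/13 (14.240.0.0 - 14.247.255.255) -> Router R
  14.240.0.0/14 (14.240.0.0 - 14.243.255.255) -> Router E
  14.242.128.0/17 (14.242.128.0 - 14.242.255.255) -> Router C
  14.242.128.0/19 (14.242.128.0 - 14.242.159.255) -> Router Y
More-specific entries that do NOT match:
  14.242.157.120/29 (14.242.157.120 - 14.242.157.127) does not contain 14.242.157.107
  14.242.157.64/28 (14.242.157.64 - 14.242.157.79) does not contain 14.242.157.107
  14.242.152.0/23 (14.242.152.0 - 14.242.153.255) does not contain 14.242.157.107
  14.242.184.0/21 (14.242.184.0 - 14.242.191.255) does not contain 14.242.157.107
  12.242.152.0/21 (12.242.152.0 - 12.242.159.255) does not contain 14.242.157.107
  15.242.144.0/20 (15.242.144.0 - 15.242.159.255) does not contain 14.242.157.107
Longest matching prefix is /19 -> next hop Router Y.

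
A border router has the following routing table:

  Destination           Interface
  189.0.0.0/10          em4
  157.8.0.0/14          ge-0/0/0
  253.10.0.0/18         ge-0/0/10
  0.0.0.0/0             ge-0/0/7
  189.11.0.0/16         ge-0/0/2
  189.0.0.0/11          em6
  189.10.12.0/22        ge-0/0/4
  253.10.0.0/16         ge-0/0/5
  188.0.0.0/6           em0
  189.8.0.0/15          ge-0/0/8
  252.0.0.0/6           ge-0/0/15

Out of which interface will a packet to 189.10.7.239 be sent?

em6

Routes whose prefix contains 189.10.7.239:
  0.0.0.0/0 (default, matches everything) -> ge-0/0/7
  188.0.0.0/6 (188.0.0.0 - 191.255.255.255) -> em0
  189.0.0.0/10 (189.0.0.0 - 189.63.255.255) -> em4
  189.0.0.0/11 (189.0.0.0 - 189.31.255.255) -> em6
More-specific entries that do NOT match:
  189.10.12.0/22 (189.10.12.0 - 189.10.15.255) does not contain 189.10.7.239
  253.10.0.0/18 (253.10.0.0 - 253.10.63.255) does not contain 189.10.7.239
  189.11.0.0/16 (189.11.0.0 - 189.11.255.255) does not contain 189.10.7.239
  253.10.0.0/16 (253.10.0.0 - 253.10.255.255) does not contain 189.10.7.239
  189.8.0.0/15 (189.8.0.0 - 189.9.255.255) does not contain 189.10.7.239
  157.8.0.0/14 (157.8.0.0 - 157.11.255.255) does not contain 189.10.7.239
Longest matching prefix is /11 -> interface em6.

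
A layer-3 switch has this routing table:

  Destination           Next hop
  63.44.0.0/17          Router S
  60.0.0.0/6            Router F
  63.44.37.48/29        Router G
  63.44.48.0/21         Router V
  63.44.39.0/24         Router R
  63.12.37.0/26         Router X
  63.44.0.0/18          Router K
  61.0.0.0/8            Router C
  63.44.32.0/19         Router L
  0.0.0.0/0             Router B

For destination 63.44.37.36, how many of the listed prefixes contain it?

Prefixes containing 63.44.37.36:
  0.0.0.0/0 (default, matches everything)
  60.0.0.0/6 (60.0.0.0 - 63.255.255.255)
  63.44.0.0/17 (63.44.0.0 - 63.44.127.255)
  63.44.0.0/18 (63.44.0.0 - 63.44.63.255)
  63.44.32.0/19 (63.44.32.0 - 63.44.63.255)
Total matching entries: 5.

5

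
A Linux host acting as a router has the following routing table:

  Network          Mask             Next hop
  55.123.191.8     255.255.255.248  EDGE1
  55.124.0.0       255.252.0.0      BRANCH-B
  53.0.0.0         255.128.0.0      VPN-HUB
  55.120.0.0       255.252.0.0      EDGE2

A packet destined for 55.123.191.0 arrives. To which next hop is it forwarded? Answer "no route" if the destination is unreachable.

Routes whose prefix contains 55.123.191.0:
  55.120.0.0/14 (55.120.0.0 - 55.123.255.255) -> EDGE2
More-specific entries that do NOT match:
  55.123.191.8/29 (55.123.191.8 - 55.123.191.15) does not contain 55.123.191.0
Longest matching prefix is /14 -> next hop EDGE2.

EDGE2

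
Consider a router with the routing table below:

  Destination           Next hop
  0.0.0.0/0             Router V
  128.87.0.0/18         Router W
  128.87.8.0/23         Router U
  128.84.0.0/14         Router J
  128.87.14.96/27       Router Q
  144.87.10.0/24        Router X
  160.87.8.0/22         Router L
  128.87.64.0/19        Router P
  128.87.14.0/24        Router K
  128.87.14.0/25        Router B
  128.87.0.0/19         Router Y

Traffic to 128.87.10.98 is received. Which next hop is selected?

Router Y

Routes whose prefix contains 128.87.10.98:
  0.0.0.0/0 (default, matches everything) -> Router V
  128.84.0.0/14 (128.84.0.0 - 128.87.255.255) -> Router J
  128.87.0.0/18 (128.87.0.0 - 128.87.63.255) -> Router W
  128.87.0.0/19 (128.87.0.0 - 128.87.31.255) -> Router Y
More-specific entries that do NOT match:
  128.87.14.96/27 (128.87.14.96 - 128.87.14.127) does not contain 128.87.10.98
  128.87.14.0/25 (128.87.14.0 - 128.87.14.127) does not contain 128.87.10.98
  144.87.10.0/24 (144.87.10.0 - 144.87.10.255) does not contain 128.87.10.98
  128.87.14.0/24 (128.87.14.0 - 128.87.14.255) does not contain 128.87.10.98
  128.87.8.0/23 (128.87.8.0 - 128.87.9.255) does not contain 128.87.10.98
  160.87.8.0/22 (160.87.8.0 - 160.87.11.255) does not contain 128.87.10.98
Longest matching prefix is /19 -> next hop Router Y.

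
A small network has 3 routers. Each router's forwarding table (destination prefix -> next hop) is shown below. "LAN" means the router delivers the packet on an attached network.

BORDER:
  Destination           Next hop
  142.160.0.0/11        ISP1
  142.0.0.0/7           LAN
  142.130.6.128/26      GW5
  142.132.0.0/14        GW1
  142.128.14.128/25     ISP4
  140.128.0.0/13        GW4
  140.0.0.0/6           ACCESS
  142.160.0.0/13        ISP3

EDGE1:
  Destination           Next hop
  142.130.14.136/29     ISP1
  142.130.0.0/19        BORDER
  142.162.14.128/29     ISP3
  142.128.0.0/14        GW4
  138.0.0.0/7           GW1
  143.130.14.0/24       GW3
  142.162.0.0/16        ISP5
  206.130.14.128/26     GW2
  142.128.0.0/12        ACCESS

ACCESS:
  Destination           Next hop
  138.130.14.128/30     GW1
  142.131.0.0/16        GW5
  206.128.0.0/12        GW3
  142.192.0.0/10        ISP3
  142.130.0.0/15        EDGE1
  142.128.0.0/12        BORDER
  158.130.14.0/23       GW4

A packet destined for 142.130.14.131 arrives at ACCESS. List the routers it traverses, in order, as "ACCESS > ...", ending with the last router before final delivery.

ACCESS > EDGE1 > BORDER

At ACCESS: longest match for 142.130.14.131 is 142.130.0.0/15 -> EDGE1
At EDGE1: longest match for 142.130.14.131 is 142.130.0.0/19 -> BORDER
At BORDER: longest match for 142.130.14.131 is 142.0.0.0/7 -> LAN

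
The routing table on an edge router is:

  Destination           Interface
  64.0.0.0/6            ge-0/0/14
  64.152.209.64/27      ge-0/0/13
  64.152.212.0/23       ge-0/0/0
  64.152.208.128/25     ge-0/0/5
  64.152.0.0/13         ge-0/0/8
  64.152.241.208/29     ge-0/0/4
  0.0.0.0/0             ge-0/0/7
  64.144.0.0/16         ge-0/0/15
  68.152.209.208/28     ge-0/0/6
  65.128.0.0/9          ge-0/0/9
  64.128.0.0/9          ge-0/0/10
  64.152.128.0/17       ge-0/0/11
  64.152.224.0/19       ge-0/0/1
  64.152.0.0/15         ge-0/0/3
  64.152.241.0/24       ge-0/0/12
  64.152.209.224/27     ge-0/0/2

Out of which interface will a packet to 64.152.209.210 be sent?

ge-0/0/11

Routes whose prefix contains 64.152.209.210:
  0.0.0.0/0 (default, matches everything) -> ge-0/0/7
  64.0.0.0/6 (64.0.0.0 - 67.255.255.255) -> ge-0/0/14
  64.128.0.0/9 (64.128.0.0 - 64.255.255.255) -> ge-0/0/10
  64.152.0.0/13 (64.152.0.0 - 64.159.255.255) -> ge-0/0/8
  64.152.0.0/15 (64.152.0.0 - 64.153.255.255) -> ge-0/0/3
  64.152.128.0/17 (64.152.128.0 - 64.152.255.255) -> ge-0/0/11
More-specific entries that do NOT match:
  64.152.241.208/29 (64.152.241.208 - 64.152.241.215) does not contain 64.152.209.210
  68.152.209.208/28 (68.152.209.208 - 68.152.209.223) does not contain 64.152.209.210
  64.152.209.64/27 (64.152.209.64 - 64.152.209.95) does not contain 64.152.209.210
  64.152.209.224/27 (64.152.209.224 - 64.152.209.255) does not contain 64.152.209.210
  64.152.208.128/25 (64.152.208.128 - 64.152.208.255) does not contain 64.152.209.210
  64.152.241.0/24 (64.152.241.0 - 64.152.241.255) does not contain 64.152.209.210
  64.152.212.0/23 (64.152.212.0 - 64.152.213.255) does not contain 64.152.209.210
  64.152.224.0/19 (64.152.224.0 - 64.152.255.255) does not contain 64.152.209.210
Longest matching prefix is /17 -> interface ge-0/0/11.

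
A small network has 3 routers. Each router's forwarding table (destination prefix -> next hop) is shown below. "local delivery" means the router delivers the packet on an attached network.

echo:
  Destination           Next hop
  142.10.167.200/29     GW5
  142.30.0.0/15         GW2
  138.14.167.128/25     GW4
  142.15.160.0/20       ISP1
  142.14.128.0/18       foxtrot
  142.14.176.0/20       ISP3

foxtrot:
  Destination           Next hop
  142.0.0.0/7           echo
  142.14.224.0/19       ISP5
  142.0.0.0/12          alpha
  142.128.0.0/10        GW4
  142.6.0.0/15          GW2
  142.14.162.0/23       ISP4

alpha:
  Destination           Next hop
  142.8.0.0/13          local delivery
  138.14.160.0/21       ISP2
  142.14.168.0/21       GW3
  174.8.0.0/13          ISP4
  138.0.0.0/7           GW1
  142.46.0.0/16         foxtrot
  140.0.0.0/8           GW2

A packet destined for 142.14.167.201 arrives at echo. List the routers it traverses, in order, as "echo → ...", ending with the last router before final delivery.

At echo: longest match for 142.14.167.201 is 142.14.128.0/18 -> foxtrot
At foxtrot: longest match for 142.14.167.201 is 142.0.0.0/12 -> alpha
At alpha: longest match for 142.14.167.201 is 142.8.0.0/13 -> local delivery

echo → foxtrot → alpha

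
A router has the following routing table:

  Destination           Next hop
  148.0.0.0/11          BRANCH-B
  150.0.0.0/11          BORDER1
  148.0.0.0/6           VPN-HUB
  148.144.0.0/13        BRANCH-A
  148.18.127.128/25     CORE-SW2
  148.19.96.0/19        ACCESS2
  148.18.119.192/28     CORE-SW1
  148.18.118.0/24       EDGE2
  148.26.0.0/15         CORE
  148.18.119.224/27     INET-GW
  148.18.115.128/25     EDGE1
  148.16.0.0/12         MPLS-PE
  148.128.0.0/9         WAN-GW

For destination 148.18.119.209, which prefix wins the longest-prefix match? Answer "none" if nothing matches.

Entries matching 148.18.119.209:
  148.0.0.0/6 (148.0.0.0 - 151.255.255.255)
  148.0.0.0/11 (148.0.0.0 - 148.31.255.255)
  148.16.0.0/12 (148.16.0.0 - 148.31.255.255)
Most specific is 148.16.0.0/12.

148.16.0.0/12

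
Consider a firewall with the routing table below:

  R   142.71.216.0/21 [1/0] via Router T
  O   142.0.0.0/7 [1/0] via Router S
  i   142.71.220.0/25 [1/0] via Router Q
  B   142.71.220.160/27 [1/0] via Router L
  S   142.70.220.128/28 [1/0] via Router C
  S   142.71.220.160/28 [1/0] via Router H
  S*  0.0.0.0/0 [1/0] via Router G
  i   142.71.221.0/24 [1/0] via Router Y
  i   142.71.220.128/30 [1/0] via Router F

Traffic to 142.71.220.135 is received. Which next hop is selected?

Router T

Routes whose prefix contains 142.71.220.135:
  0.0.0.0/0 (default, matches everything) -> Router G
  142.0.0.0/7 (142.0.0.0 - 143.255.255.255) -> Router S
  142.71.216.0/21 (142.71.216.0 - 142.71.223.255) -> Router T
More-specific entries that do NOT match:
  142.71.220.128/30 (142.71.220.128 - 142.71.220.131) does not contain 142.71.220.135
  142.70.220.128/28 (142.70.220.128 - 142.70.220.143) does not contain 142.71.220.135
  142.71.220.160/28 (142.71.220.160 - 142.71.220.175) does not contain 142.71.220.135
  142.71.220.160/27 (142.71.220.160 - 142.71.220.191) does not contain 142.71.220.135
  142.71.220.0/25 (142.71.220.0 - 142.71.220.127) does not contain 142.71.220.135
  142.71.221.0/24 (142.71.221.0 - 142.71.221.255) does not contain 142.71.220.135
Longest matching prefix is /21 -> next hop Router T.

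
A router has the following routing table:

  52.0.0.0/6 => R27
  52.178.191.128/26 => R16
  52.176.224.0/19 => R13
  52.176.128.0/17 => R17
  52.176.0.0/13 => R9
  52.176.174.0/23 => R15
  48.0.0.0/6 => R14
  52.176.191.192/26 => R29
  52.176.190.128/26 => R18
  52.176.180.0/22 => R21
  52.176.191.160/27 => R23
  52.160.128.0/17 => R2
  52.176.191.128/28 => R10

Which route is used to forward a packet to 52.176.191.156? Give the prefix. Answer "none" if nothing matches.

52.176.128.0/17

Entries matching 52.176.191.156:
  52.0.0.0/6 (52.0.0.0 - 55.255.255.255)
  52.176.0.0/13 (52.176.0.0 - 52.183.255.255)
  52.176.128.0/17 (52.176.128.0 - 52.176.255.255)
Most specific is 52.176.128.0/17.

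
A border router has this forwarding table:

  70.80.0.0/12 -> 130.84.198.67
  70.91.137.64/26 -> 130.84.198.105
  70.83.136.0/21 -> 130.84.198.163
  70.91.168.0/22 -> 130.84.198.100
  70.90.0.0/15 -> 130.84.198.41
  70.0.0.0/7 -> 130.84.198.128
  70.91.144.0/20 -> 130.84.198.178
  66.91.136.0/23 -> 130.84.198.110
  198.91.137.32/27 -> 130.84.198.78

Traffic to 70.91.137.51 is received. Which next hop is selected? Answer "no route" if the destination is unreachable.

Routes whose prefix contains 70.91.137.51:
  70.0.0.0/7 (70.0.0.0 - 71.255.255.255) -> 130.84.198.128
  70.80.0.0/12 (70.80.0.0 - 70.95.255.255) -> 130.84.198.67
  70.90.0.0/15 (70.90.0.0 - 70.91.255.255) -> 130.84.198.41
More-specific entries that do NOT match:
  198.91.137.32/27 (198.91.137.32 - 198.91.137.63) does not contain 70.91.137.51
  70.91.137.64/26 (70.91.137.64 - 70.91.137.127) does not contain 70.91.137.51
  66.91.136.0/23 (66.91.136.0 - 66.91.137.255) does not contain 70.91.137.51
  70.91.168.0/22 (70.91.168.0 - 70.91.171.255) does not contain 70.91.137.51
  70.83.136.0/21 (70.83.136.0 - 70.83.143.255) does not contain 70.91.137.51
  70.91.144.0/20 (70.91.144.0 - 70.91.159.255) does not contain 70.91.137.51
Longest matching prefix is /15 -> next hop 130.84.198.41.

130.84.198.41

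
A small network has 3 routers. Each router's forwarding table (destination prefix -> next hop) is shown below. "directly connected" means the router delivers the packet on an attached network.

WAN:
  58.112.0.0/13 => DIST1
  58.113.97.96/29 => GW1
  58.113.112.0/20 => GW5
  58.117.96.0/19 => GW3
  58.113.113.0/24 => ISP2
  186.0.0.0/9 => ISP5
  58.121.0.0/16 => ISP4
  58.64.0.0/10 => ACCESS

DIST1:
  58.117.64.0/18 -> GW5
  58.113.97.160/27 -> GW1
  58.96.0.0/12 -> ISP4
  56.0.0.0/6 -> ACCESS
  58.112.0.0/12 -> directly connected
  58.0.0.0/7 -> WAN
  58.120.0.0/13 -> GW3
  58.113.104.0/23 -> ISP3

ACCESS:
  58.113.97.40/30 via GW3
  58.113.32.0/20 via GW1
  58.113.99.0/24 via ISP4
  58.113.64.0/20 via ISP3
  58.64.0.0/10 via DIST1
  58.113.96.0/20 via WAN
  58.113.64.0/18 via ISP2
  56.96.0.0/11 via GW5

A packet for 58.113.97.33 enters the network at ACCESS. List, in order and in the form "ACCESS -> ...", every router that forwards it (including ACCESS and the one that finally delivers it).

At ACCESS: longest match for 58.113.97.33 is 58.113.96.0/20 -> WAN
At WAN: longest match for 58.113.97.33 is 58.112.0.0/13 -> DIST1
At DIST1: longest match for 58.113.97.33 is 58.112.0.0/12 -> directly connected

ACCESS -> WAN -> DIST1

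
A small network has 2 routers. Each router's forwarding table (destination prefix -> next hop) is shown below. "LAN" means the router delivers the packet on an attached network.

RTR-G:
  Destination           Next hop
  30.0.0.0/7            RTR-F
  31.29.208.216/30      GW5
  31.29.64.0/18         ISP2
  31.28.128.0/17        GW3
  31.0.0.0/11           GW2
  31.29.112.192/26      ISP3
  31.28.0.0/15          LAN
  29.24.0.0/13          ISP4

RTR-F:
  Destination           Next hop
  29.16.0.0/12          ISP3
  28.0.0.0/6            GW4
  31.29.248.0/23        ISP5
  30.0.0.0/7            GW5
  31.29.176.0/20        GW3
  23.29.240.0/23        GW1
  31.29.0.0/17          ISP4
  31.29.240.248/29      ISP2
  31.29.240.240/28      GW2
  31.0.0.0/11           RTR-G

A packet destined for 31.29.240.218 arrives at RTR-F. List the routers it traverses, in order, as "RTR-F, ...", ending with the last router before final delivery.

RTR-F, RTR-G

At RTR-F: longest match for 31.29.240.218 is 31.0.0.0/11 -> RTR-G
At RTR-G: longest match for 31.29.240.218 is 31.28.0.0/15 -> LAN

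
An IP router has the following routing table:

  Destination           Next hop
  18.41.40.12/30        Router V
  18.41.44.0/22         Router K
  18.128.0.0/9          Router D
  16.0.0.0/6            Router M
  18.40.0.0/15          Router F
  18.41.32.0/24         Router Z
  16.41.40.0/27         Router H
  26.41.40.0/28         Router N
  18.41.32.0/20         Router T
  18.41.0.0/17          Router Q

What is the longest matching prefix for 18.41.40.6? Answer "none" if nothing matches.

Entries matching 18.41.40.6:
  16.0.0.0/6 (16.0.0.0 - 19.255.255.255)
  18.40.0.0/15 (18.40.0.0 - 18.41.255.255)
  18.41.0.0/17 (18.41.0.0 - 18.41.127.255)
  18.41.32.0/20 (18.41.32.0 - 18.41.47.255)
Most specific is 18.41.32.0/20.

18.41.32.0/20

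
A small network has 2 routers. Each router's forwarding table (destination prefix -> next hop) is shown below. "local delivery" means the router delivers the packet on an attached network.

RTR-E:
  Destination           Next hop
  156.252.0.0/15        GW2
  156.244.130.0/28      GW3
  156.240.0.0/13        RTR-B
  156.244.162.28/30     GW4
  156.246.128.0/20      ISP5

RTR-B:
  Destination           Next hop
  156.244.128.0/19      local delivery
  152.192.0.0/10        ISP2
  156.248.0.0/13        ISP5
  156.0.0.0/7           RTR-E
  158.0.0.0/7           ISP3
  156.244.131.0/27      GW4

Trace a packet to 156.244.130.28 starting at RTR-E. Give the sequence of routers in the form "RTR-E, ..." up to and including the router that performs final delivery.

RTR-E, RTR-B

At RTR-E: longest match for 156.244.130.28 is 156.240.0.0/13 -> RTR-B
At RTR-B: longest match for 156.244.130.28 is 156.244.128.0/19 -> local delivery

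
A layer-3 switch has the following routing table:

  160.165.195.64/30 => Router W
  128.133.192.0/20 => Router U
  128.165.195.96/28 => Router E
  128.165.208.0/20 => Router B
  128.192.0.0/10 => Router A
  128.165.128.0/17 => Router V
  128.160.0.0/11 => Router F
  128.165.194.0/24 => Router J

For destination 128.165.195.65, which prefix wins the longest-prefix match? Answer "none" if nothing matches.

Entries matching 128.165.195.65:
  128.160.0.0/11 (128.160.0.0 - 128.191.255.255)
  128.165.128.0/17 (128.165.128.0 - 128.165.255.255)
Most specific is 128.165.128.0/17.

128.165.128.0/17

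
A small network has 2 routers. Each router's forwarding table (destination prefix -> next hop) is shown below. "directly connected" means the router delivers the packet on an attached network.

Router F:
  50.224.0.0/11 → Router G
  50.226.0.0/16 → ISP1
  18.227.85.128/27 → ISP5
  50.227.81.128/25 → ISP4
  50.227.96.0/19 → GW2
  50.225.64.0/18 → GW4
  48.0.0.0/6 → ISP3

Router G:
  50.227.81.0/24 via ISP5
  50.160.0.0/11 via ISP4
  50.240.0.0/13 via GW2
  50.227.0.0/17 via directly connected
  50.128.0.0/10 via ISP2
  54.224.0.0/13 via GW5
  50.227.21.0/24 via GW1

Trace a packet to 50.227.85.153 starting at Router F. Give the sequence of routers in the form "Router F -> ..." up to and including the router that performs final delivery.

Router F -> Router G

At Router F: longest match for 50.227.85.153 is 50.224.0.0/11 -> Router G
At Router G: longest match for 50.227.85.153 is 50.227.0.0/17 -> directly connected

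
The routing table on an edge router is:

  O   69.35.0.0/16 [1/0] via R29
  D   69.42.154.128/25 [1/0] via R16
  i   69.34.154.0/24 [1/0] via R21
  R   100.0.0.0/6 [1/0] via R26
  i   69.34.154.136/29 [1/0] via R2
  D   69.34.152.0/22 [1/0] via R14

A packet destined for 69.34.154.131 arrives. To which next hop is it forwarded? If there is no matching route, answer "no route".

R21

Routes whose prefix contains 69.34.154.131:
  69.34.152.0/22 (69.34.152.0 - 69.34.155.255) -> R14
  69.34.154.0/24 (69.34.154.0 - 69.34.154.255) -> R21
More-specific entries that do NOT match:
  69.34.154.136/29 (69.34.154.136 - 69.34.154.143) does not contain 69.34.154.131
  69.42.154.128/25 (69.42.154.128 - 69.42.154.255) does not contain 69.34.154.131
Longest matching prefix is /24 -> next hop R21.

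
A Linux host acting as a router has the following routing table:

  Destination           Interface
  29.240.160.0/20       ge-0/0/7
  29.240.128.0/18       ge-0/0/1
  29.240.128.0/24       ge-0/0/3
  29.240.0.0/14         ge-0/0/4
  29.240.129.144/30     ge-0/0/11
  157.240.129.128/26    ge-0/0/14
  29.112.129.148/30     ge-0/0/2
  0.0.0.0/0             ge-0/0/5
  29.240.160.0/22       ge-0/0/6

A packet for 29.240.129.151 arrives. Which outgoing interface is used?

Routes whose prefix contains 29.240.129.151:
  0.0.0.0/0 (default, matches everything) -> ge-0/0/5
  29.240.0.0/14 (29.240.0.0 - 29.243.255.255) -> ge-0/0/4
  29.240.128.0/18 (29.240.128.0 - 29.240.191.255) -> ge-0/0/1
More-specific entries that do NOT match:
  29.240.129.144/30 (29.240.129.144 - 29.240.129.147) does not contain 29.240.129.151
  29.112.129.148/30 (29.112.129.148 - 29.112.129.151) does not contain 29.240.129.151
  157.240.129.128/26 (157.240.129.128 - 157.240.129.191) does not contain 29.240.129.151
  29.240.128.0/24 (29.240.128.0 - 29.240.128.255) does not contain 29.240.129.151
  29.240.160.0/22 (29.240.160.0 - 29.240.163.255) does not contain 29.240.129.151
  29.240.160.0/20 (29.240.160.0 - 29.240.175.255) does not contain 29.240.129.151
Longest matching prefix is /18 -> interface ge-0/0/1.

ge-0/0/1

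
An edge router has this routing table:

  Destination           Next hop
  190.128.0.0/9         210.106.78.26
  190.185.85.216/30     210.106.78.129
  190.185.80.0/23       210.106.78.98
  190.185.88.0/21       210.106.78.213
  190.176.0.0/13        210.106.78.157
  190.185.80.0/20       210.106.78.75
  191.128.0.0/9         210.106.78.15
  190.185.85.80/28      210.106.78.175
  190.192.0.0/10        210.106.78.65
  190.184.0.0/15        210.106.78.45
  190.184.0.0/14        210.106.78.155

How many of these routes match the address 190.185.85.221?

Prefixes containing 190.185.85.221:
  190.128.0.0/9 (190.128.0.0 - 190.255.255.255)
  190.184.0.0/14 (190.184.0.0 - 190.187.255.255)
  190.184.0.0/15 (190.184.0.0 - 190.185.255.255)
  190.185.80.0/20 (190.185.80.0 - 190.185.95.255)
Total matching entries: 4.

4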